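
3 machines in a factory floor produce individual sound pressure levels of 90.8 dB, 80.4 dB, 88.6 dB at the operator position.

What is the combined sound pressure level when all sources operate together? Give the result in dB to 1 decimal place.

93.1 dB

Converting to relative power and adding: 10^(90.8/10) + 10^(80.4/10) + 10^(88.6/10) = 2.036e+09.
Back to dB: 10·log₁₀ Σ = 93.1 dB.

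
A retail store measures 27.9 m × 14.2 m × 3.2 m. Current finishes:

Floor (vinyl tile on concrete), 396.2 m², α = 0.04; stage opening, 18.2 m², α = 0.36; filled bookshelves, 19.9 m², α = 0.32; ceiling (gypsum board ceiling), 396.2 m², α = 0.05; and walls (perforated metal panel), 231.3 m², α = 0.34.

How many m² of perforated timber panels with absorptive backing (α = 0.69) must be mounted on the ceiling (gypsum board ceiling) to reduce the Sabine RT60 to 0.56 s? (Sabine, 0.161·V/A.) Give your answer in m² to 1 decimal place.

Equivalent absorption area: A₁ = 396.2×0.04 + 18.2×0.36 + 19.9×0.32 + 396.2×0.05 + 231.3×0.34 = 127.220 m².
V = 1267.776 m³. Target absorption A₂ = 0.161 × 1267.776 / 0.56 = 364.486 sabins.
ΔA needed = 364.486 − 127.220 = 237.266 sabins.
Each m² of panel replacing the ceiling (gypsum board ceiling) adds (0.69 − 0.05) = 0.64 sabins.
Area = ΔA/Δα = 237.266/0.64 = 370.7 m².

370.7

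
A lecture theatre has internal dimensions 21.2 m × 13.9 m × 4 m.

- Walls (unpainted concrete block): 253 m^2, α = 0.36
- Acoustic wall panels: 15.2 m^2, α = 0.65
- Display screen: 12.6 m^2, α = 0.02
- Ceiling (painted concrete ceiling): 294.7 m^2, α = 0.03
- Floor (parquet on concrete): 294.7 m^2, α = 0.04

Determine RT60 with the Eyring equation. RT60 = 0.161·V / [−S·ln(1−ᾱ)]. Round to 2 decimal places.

S = Σ Sᵢ = 870.2 m^2.
Absorption A = 253·0.36 + 15.2·0.65 + 12.6·0.02 + 294.7·0.03 + 294.7·0.04 = 121.841 sabins.
Mean coefficient ᾱ = A/S = 0.1400.
−S·ln(1−ᾱ) = −870.2 × ln(1 − 0.1400) = 131.246.
V = 21.2 × 13.9 × 4 = 1178.72 m³.
T = 0.161·V/[−S·ln(1−ᾱ)] = 0.161·1178.72/131.246 = 1.45 s.

1.45 s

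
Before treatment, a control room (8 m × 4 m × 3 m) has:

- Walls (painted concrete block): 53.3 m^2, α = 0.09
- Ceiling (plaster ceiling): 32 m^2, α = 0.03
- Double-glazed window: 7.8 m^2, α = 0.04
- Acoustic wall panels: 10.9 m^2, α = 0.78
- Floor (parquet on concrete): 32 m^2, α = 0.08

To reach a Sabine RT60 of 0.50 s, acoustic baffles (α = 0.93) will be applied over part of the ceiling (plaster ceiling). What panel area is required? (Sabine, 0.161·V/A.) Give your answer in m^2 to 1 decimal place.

Equivalent absorption area: A₁ = 53.3*0.09 + 32*0.03 + 7.8*0.04 + 10.9*0.78 + 32*0.08 = 17.131 m^2.
V = 96 m³. Target absorption A₂ = 0.161 × 96 / 0.50 = 30.912 sabins.
ΔA needed = 30.912 − 17.131 = 13.781 sabins.
Net gain per m^2: Δα = 0.93 − 0.03 = 0.90.
Panel area = 13.781 / 0.90 = 15.3 m^2.

15.3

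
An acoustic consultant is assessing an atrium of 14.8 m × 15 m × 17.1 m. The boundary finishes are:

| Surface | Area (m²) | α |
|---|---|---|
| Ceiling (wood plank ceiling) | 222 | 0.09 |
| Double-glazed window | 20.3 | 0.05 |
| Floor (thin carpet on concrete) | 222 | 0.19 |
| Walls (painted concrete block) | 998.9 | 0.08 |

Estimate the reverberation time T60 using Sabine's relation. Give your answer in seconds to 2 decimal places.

Total absorption A = 222×0.09 + 20.3×0.05 + 222×0.19 + 998.9×0.08
  = 19.980 + 1.015 + 42.180 + 79.912 = 143.087 m² sabins.
Volume V = 14.8 × 15 × 17.1 = 3796.2 m³.
T = 0.161 V/A = 0.161·3796.2/143.087 = 4.27 s.

4.27 s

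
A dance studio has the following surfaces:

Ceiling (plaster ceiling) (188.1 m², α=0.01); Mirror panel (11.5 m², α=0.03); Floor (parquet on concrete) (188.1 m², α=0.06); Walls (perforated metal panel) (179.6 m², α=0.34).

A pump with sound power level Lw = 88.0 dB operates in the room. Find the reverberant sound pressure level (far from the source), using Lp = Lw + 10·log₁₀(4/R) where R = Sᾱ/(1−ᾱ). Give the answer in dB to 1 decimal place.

74.7 dB

Σ(Sᵢαᵢ) = 188.1×0.01 + 11.5×0.03 + 188.1×0.06 + 179.6×0.34 = 74.576; total area S = 567.3 m².
ᾱ = 74.576/567.3 = 0.1315; R = Sᾱ/(1−ᾱ) = 74.576/(1−0.1315) = 85.868 m².
Lp = Lw + 10 log₁₀(4/R) = 88.0 -13.32 = 74.7 dB.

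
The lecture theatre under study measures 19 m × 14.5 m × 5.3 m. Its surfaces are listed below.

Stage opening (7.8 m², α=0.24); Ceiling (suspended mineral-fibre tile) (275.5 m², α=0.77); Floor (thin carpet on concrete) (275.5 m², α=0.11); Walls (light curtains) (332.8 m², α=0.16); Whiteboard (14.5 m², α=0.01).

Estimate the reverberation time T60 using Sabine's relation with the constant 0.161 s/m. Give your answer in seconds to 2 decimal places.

0.79 seconds

Total absorption A = 7.8·0.24 + 275.5·0.77 + 275.5·0.11 + 332.8·0.16 + 14.5·0.01
  = 1.872 + 212.135 + 30.305 + 53.248 + 0.145 = 297.705 m² sabins.
V = 19·14.5·5.3 = 1460.15 m³.
Sabine: RT60 = 0.161 × 1460.15 / 297.705 = 0.79 s.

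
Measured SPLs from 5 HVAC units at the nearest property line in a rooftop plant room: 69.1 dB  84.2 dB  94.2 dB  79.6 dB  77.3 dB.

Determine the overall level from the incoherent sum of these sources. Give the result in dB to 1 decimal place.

94.8 dB

Σ 10^(Lᵢ/10) = 3.046e+09.
Combined level = 10 log₁₀(3.046e+09) = 94.8 dB.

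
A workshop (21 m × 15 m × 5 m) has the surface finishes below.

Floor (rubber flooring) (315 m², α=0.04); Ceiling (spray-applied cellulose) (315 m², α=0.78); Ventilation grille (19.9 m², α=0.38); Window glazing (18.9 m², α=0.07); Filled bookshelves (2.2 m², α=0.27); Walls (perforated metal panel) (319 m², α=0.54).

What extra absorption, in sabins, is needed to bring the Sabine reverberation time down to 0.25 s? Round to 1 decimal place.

Equivalent absorption area: A₁ = 315×0.04 + 315×0.78 + 19.9×0.38 + 18.9×0.07 + 2.2×0.27 + 319×0.54 = 440.039 m².
Target A₂ = 0.161·1575/0.25 = 1014.300 sabins (V = 1575 m³).
Shortfall: 1014.300 − 440.039 = 574.3 sabins.

574.3 sabins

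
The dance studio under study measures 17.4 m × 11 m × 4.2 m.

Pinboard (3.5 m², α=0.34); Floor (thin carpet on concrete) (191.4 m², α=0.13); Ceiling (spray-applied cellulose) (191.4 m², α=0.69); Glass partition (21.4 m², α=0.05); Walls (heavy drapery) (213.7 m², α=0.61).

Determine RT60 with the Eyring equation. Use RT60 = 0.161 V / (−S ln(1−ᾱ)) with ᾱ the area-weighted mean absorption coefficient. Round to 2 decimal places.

0.33 seconds

Total surface area S = 3.5 + 191.4 + 191.4 + 21.4 + 213.7 = 621.4 m².
Σ(Sᵢαᵢ) = 3.5·0.34 + 191.4·0.13 + 191.4·0.69 + 21.4·0.05 + 213.7·0.61 = 289.565.
ᾱ = 289.565 / 621.4 = 0.4660.
Eyring denominator: −S ln(1−ᾱ) = 389.841.
V = 17.4 × 11 × 4.2 = 803.88 m³.
RT60 = 0.161 × 803.88 / 389.841 = 0.33 s.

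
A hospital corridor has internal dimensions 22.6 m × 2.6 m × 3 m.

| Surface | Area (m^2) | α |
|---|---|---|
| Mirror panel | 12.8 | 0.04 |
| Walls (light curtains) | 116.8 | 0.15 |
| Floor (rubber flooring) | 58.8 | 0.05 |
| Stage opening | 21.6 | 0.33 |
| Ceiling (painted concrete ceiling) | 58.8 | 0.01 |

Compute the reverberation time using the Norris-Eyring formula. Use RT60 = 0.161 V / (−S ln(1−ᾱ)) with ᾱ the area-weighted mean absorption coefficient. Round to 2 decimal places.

S = Σ Sᵢ = 268.8 m^2.
Σ(Sᵢαᵢ) = 12.8·0.04 + 116.8·0.15 + 58.8·0.05 + 21.6·0.33 + 58.8·0.01 = 28.688.
ᾱ = 28.688 / 268.8 = 0.1067.
−S·ln(1−ᾱ) = −268.8 × ln(1 − 0.1067) = 30.329.
V = 22.6 × 2.6 × 3 = 176.28 m³.
RT60 = 0.161 × 176.28 / 30.329 = 0.94 s.

0.94 sec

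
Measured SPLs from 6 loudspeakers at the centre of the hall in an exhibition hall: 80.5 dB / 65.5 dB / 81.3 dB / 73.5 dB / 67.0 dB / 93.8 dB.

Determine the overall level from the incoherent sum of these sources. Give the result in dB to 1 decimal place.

Converting to relative power and adding: 10^(80.5/10) + 10^(65.5/10) + 10^(81.3/10) + 10^(73.5/10) + 10^(67.0/10) + 10^(93.8/10) = 2.677e+09.
Back to dB: 10·log₁₀ Σ = 94.3 dB.

94.3 dB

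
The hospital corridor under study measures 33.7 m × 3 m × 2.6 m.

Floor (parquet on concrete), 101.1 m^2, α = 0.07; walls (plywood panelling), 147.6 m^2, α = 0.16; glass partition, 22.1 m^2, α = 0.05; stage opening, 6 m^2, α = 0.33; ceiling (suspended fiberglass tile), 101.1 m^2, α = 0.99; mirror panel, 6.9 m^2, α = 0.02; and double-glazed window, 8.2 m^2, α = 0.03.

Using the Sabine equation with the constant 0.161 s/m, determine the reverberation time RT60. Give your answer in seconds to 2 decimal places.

0.32 seconds

A = Σ Sᵢαᵢ = 101.1×0.07 + 147.6×0.16 + 22.1×0.05 + 6×0.33 + 101.1×0.99 + 6.9×0.02 + 8.2×0.03 = 134.251 sabins.
V = 33.7·3·2.6 = 262.86 m³.
T = 0.161 V/A = 0.161·262.86/134.251 = 0.32 s.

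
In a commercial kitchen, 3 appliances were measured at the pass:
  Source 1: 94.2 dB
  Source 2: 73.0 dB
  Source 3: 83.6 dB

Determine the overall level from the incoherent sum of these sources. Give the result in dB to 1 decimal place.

Σ 10^(Lᵢ/10) = 2.879e+09.
Combined level = 10 log₁₀(2.879e+09) = 94.6 dB.

94.6 dB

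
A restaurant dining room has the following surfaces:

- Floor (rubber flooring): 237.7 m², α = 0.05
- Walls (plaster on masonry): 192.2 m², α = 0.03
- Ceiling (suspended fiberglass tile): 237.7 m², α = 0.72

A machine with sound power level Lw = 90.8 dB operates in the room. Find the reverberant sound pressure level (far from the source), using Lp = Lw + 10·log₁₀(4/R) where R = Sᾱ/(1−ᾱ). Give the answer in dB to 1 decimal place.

Σ(Sᵢαᵢ) = 237.7×0.05 + 192.2×0.03 + 237.7×0.72 = 188.795; total area S = 667.6 m².
ᾱ = 0.2828, so room constant R = A/(1−ᾱ) = 263.239 m².
Lp = 90.8 + 10·log₁₀(4/263.239) = 90.8 + (-18.18) = 72.6 dB.

72.6 dB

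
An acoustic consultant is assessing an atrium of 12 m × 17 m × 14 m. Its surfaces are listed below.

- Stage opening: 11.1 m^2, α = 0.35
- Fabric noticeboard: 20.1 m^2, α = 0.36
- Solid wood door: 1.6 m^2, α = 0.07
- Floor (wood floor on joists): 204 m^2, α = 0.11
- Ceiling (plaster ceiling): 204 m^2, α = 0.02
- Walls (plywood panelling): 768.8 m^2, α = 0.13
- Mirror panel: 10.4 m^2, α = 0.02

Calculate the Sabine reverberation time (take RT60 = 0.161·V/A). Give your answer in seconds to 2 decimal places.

3.33 s

Equivalent absorption area: A = 11.1×0.35 + 20.1×0.36 + 1.6×0.07 + 204×0.11 + 204×0.02 + 768.8×0.13 + 10.4×0.02 = 137.905 m^2.
V = 12·17·14 = 2856 m³.
RT60 = 0.161 · V / A = 0.161 × 2856 / 137.905 = 3.33 s.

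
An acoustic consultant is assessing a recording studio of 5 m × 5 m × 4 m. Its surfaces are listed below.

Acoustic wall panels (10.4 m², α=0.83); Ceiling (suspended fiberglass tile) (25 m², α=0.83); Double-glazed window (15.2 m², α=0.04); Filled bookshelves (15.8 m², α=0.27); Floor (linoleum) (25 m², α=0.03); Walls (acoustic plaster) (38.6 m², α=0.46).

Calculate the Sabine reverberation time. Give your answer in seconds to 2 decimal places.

Summing Sᵢαᵢ: 8.632 + 20.750 + 0.608 + 4.266 + 0.750 + 17.756 → A = 52.762 sabins.
V = 5·5·4 = 100 m³.
RT60 = 0.161 · V / A = 0.161 × 100 / 52.762 = 0.31 s.

0.31 s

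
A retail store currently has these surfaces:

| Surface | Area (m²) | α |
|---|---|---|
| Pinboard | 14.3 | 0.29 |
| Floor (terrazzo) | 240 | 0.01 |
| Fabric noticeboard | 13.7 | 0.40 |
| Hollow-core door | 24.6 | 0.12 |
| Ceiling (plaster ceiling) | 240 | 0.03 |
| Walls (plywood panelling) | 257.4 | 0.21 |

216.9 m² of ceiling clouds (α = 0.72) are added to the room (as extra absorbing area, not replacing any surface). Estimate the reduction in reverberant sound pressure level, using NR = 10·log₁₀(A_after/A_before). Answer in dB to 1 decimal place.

4.8 dB

Total absorption A_before = 14.3×0.29 + 240×0.01 + 13.7×0.40 + 24.6×0.12 + 240×0.03 + 257.4×0.21
  = 4.147 + 2.400 + 5.480 + 2.952 + 7.200 + 54.054 = 76.233 m² sabins.
Treatment contributes 216.9·0.72 = 156.168 sabins.
New total A_after = 232.401 sabins.
NR = 10·log₁₀(232.401/76.233) = 4.8 dB.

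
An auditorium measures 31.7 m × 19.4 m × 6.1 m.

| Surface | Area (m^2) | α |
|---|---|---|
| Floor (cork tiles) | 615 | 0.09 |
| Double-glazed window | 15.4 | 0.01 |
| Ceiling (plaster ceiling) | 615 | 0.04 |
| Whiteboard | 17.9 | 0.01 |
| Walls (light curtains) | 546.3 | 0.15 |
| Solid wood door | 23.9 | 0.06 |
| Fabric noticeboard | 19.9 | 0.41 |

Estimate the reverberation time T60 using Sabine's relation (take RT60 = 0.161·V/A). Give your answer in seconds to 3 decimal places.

A = Σ Sᵢαᵢ = 615×0.09 + 15.4×0.01 + 615×0.04 + 17.9×0.01 + 546.3×0.15 + 23.9×0.06 + 19.9×0.41 = 171.821 sabins.
Room volume: 3751.378 m³.
RT60 = 0.161 · V / A = 0.161 × 3751.378 / 171.821 = 3.515 s.

3.515 s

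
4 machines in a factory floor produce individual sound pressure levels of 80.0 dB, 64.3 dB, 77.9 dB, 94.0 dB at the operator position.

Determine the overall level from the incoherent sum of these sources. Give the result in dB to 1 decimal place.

Sum in the linear (power) domain: Σ 10^(Lᵢ/10) = 10^(80.0/10) + 10^(64.3/10) + 10^(77.9/10) + 10^(94.0/10) = 2.676e+09.
L_total = 10·log₁₀(2.676e+09) = 94.3 dB.

94.3 dB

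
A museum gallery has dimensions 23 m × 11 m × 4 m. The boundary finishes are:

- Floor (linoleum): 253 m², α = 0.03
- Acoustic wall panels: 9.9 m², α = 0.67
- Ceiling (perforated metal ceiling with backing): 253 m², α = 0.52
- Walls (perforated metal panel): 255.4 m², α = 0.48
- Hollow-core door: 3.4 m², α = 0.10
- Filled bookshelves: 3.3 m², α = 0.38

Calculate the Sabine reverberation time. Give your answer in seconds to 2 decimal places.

0.60 seconds

Total absorption A = 253×0.03 + 9.9×0.67 + 253×0.52 + 255.4×0.48 + 3.4×0.10 + 3.3×0.38
  = 7.590 + 6.633 + 131.560 + 122.592 + 0.340 + 1.254 = 269.969 m² sabins.
Room volume: 1012 m³.
RT60 = 0.161 · V / A = 0.161 × 1012 / 269.969 = 0.60 s.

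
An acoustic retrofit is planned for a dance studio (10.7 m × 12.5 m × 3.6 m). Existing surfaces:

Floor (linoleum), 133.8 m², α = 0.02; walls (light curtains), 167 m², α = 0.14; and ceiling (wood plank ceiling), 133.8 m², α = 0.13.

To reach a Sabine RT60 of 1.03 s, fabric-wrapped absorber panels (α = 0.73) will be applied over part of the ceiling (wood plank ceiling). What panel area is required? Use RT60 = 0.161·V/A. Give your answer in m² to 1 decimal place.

A₁ = Σ Sᵢαᵢ = 133.8×0.02 + 167×0.14 + 133.8×0.13 = 43.450 sabins.
V = 481.5 m³. Target absorption A₂ = 0.161 × 481.5 / 1.03 = 75.264 sabins.
Absorption to add: 75.264 − 43.450 = 31.814 sabins.
Net gain per m²: Δα = 0.73 − 0.13 = 0.60.
Panel area = 31.814 / 0.60 = 53.0 m².

53.0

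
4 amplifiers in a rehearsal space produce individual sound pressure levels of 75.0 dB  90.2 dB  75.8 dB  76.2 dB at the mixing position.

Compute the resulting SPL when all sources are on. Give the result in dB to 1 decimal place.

Σ 10^(Lᵢ/10) = 1.158e+09.
L_total = 10·log₁₀(1.158e+09) = 90.6 dB.

90.6 dB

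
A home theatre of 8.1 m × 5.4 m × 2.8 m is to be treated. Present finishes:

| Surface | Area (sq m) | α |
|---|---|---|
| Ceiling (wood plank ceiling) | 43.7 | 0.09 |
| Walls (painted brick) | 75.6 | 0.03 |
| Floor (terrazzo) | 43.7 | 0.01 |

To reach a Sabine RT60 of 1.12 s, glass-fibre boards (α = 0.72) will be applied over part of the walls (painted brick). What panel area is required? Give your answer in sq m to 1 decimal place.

15.9

Equivalent absorption area: A₁ = 43.7·0.09 + 75.6·0.03 + 43.7·0.01 = 6.638 sq m.
V = 122.472 m³. Target absorption A₂ = 0.161 × 122.472 / 1.12 = 17.605 sabins.
ΔA needed = 17.605 − 6.638 = 10.967 sabins.
Net gain per sq m: Δα = 0.72 − 0.03 = 0.69.
Area = ΔA/Δα = 10.967/0.69 = 15.9 sq m.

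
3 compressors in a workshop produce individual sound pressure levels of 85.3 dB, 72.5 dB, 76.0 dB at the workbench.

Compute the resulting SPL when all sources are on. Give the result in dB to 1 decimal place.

86.0 dB

Σ 10^(Lᵢ/10) = 3.964e+08.
Back to dB: 10·log₁₀ Σ = 86.0 dB.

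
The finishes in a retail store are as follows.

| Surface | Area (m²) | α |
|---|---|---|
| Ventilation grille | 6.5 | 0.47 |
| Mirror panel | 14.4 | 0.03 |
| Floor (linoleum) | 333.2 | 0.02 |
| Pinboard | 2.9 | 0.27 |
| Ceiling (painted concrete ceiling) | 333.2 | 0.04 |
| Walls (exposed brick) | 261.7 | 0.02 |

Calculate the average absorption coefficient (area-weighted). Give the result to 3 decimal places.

0.031

S = Σ Sᵢ = 6.5 + 14.4 + 333.2 + 2.9 + 333.2 + 261.7 = 951.9 m².
Σ(Sᵢαᵢ) = 6.5*0.47 + 14.4*0.03 + 333.2*0.02 + 2.9*0.27 + 333.2*0.04 + 261.7*0.02 = 29.496.
ᾱ = 29.496 / 951.9 = 0.031.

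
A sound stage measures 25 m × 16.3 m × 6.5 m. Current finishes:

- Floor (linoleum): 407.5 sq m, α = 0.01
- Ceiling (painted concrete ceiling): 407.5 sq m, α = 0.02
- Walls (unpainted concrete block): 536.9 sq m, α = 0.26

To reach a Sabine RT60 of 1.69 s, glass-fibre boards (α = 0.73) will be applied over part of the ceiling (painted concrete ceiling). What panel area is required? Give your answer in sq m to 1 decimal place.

141.6

A₁ = Σ Sᵢαᵢ = 407.5×0.01 + 407.5×0.02 + 536.9×0.26 = 151.819 sabins.
V = 2648.75 m³. Target absorption A₂ = 0.161 × 2648.75 / 1.69 = 252.337 sabins.
Absorption to add: 252.337 − 151.819 = 100.518 sabins.
Net gain per sq m: Δα = 0.73 − 0.02 = 0.71.
Panel area = 100.518 / 0.71 = 141.6 sq m.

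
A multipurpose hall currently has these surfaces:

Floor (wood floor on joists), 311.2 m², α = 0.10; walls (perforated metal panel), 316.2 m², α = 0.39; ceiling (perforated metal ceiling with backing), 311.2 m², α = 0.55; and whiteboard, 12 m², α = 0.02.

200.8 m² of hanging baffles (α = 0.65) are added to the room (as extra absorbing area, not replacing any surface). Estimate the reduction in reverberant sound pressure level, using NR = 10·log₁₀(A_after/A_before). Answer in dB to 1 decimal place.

Summing Sᵢαᵢ: 31.120 + 123.318 + 171.160 + 0.240 → A_before = 325.838 sabins.
Added absorption = 200.8 × 0.65 = 130.520 sabins.
New total A_after = 456.358 sabins.
Reduction = 10 log₁₀(A_after/A_before) = 10 log₁₀(1.4006) = 1.5 dB.

1.5 dB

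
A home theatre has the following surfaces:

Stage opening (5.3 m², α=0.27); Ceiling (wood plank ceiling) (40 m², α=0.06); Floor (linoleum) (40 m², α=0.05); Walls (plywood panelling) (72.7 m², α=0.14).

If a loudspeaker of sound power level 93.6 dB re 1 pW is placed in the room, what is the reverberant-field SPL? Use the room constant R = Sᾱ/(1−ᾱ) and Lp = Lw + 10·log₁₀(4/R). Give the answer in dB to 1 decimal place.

Σ(Sᵢαᵢ) = 5.3·0.27 + 40·0.06 + 40·0.05 + 72.7·0.14 = 16.009; total area S = 158.0 m².
ᾱ = 16.009/158.0 = 0.1013; R = Sᾱ/(1−ᾱ) = 16.009/(1−0.1013) = 17.814 m².
Lp = Lw + 10 log₁₀(4/R) = 93.6 -6.49 = 87.1 dB.

87.1 dB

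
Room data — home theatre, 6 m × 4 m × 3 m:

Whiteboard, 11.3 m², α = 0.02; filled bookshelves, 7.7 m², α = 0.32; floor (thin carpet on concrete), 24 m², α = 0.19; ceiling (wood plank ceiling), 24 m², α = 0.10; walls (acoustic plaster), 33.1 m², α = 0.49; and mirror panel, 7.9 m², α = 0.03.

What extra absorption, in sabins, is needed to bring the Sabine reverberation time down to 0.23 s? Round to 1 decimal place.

Total absorption A₁ = 11.3*0.02 + 7.7*0.32 + 24*0.19 + 24*0.10 + 33.1*0.49 + 7.9*0.03
  = 0.226 + 2.464 + 4.560 + 2.400 + 16.219 + 0.237 = 26.106 m² sabins.
Target A₂ = 0.161·72/0.23 = 50.400 sabins (V = 72 m³).
Additional absorption ΔA = 50.400 − 26.106 = 24.3 sabins.

24.3 sabins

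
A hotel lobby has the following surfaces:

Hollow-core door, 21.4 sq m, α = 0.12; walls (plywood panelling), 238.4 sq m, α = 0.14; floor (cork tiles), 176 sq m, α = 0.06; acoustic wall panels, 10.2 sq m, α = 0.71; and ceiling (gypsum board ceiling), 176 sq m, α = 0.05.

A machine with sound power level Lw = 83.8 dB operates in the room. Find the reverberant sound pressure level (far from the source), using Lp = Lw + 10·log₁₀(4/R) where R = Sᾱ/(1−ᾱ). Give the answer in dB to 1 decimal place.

71.4 dB

A = 62.546 sabins; S = 622.0 sq m.
ᾱ = 62.546/622.0 = 0.1006; R = Sᾱ/(1−ᾱ) = 62.546/(1−0.1006) = 69.542 sq m.
Lp = Lw + 10 log₁₀(4/R) = 83.8 -12.40 = 71.4 dB.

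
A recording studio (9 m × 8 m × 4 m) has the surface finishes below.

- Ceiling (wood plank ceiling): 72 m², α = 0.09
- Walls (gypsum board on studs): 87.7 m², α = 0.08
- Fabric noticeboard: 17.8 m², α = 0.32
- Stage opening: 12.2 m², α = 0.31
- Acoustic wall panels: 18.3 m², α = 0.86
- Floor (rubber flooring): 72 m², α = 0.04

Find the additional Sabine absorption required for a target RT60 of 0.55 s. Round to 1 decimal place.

42.7 sabins

Total absorption A₁ = 72×0.09 + 87.7×0.08 + 17.8×0.32 + 12.2×0.31 + 18.3×0.86 + 72×0.04
  = 6.480 + 7.016 + 5.696 + 3.782 + 15.738 + 2.880 = 41.592 m² sabins.
For T = 0.55 s, need A₂ = 0.161·V/T = 0.161·288/0.55 = 84.305 sabins.
Additional absorption ΔA = 84.305 − 41.592 = 42.7 sabins.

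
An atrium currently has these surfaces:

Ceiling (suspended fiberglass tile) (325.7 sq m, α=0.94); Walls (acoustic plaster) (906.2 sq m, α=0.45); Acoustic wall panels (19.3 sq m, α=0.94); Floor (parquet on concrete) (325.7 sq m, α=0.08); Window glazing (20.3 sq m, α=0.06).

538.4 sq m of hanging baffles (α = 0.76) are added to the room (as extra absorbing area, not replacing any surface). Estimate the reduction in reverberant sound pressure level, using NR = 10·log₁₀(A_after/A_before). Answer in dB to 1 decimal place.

Summing Sᵢαᵢ: 306.158 + 407.790 + 18.142 + 26.056 + 1.218 → A_before = 759.364 sabins.
Added absorption = 538.4 × 0.76 = 409.184 sabins.
New total A_after = 1168.548 sabins.
Reduction = 10 log₁₀(A_after/A_before) = 10 log₁₀(1.5389) = 1.9 dB.

1.9 dB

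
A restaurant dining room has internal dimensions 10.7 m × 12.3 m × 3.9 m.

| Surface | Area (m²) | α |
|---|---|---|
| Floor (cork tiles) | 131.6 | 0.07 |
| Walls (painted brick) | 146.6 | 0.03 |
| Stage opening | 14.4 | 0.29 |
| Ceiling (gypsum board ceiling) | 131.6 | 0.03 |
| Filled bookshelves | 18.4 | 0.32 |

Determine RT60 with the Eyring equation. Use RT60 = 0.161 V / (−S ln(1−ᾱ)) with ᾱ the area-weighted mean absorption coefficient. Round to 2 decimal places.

2.90 sec

Total surface area S = 131.6 + 146.6 + 14.4 + 131.6 + 18.4 = 442.6 m².
Absorption A = 131.6×0.07 + 146.6×0.03 + 14.4×0.29 + 131.6×0.03 + 18.4×0.32 = 27.622 sabins.
ᾱ = 27.622 / 442.6 = 0.0624.
Eyring denominator: −S ln(1−ᾱ) = 28.518.
V = 10.7 × 12.3 × 3.9 = 513.279 m³.
T = 0.161·V/[−S·ln(1−ᾱ)] = 0.161·513.279/28.518 = 2.90 s.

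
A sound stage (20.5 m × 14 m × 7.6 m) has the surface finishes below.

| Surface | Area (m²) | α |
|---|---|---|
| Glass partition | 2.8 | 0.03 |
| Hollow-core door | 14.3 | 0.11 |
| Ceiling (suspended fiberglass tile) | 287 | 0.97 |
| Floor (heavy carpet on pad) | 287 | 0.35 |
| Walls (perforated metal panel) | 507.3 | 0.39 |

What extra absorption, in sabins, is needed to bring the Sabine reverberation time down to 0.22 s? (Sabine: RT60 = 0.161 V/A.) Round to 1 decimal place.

1017.9 sabins

Equivalent absorption area: A₁ = 2.8·0.03 + 14.3·0.11 + 287·0.97 + 287·0.35 + 507.3·0.39 = 578.344 m².
Target A₂ = 0.161·2181.2/0.22 = 1596.242 sabins (V = 2181.2 m³).
Shortfall: 1596.242 − 578.344 = 1017.9 sabins.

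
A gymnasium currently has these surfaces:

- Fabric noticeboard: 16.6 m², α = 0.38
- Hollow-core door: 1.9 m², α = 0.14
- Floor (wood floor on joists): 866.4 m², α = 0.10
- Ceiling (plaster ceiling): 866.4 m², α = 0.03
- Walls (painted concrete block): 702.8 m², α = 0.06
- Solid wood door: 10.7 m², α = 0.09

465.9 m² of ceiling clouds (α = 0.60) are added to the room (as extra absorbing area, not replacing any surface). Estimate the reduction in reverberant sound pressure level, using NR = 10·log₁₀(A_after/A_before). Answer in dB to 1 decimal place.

4.3 dB

Equivalent absorption area: A_before = 16.6·0.38 + 1.9·0.14 + 866.4·0.10 + 866.4·0.03 + 702.8·0.06 + 10.7·0.09 = 162.337 m².
Treatment contributes 465.9·0.60 = 279.540 sabins.
A_after = 162.337 + 279.540 = 441.877 sabins.
Reduction = 10 log₁₀(A_after/A_before) = 10 log₁₀(2.7220) = 4.3 dB.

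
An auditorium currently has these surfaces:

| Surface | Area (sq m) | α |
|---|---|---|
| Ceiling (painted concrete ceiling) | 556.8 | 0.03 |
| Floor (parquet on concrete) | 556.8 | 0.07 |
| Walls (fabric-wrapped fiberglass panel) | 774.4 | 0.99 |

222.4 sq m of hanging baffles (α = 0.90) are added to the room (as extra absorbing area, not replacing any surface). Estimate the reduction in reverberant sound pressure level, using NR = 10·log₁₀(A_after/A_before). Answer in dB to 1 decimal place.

0.9 dB

Equivalent absorption area: A_before = 556.8*0.03 + 556.8*0.07 + 774.4*0.99 = 822.336 sq m.
Added absorption = 222.4 × 0.90 = 200.160 sabins.
A_after = 822.336 + 200.160 = 1022.496 sabins.
Reduction = 10 log₁₀(A_after/A_before) = 10 log₁₀(1.2434) = 0.9 dB.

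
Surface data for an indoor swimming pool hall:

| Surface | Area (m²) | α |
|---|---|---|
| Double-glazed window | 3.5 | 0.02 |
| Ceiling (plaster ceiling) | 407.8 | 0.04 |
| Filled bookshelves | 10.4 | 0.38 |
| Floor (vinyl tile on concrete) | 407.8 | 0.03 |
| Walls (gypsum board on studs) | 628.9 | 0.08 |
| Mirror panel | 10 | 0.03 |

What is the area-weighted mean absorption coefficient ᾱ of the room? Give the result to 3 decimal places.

S = Σ Sᵢ = 3.5 + 407.8 + 10.4 + 407.8 + 628.9 + 10 = 1468.4 m².
A = 3.5×0.02 + 407.8×0.04 + 10.4×0.38 + 407.8×0.03 + 628.9×0.08 + 10×0.03 = 83.180 sabins.
ᾱ = A/S = 0.057.

0.057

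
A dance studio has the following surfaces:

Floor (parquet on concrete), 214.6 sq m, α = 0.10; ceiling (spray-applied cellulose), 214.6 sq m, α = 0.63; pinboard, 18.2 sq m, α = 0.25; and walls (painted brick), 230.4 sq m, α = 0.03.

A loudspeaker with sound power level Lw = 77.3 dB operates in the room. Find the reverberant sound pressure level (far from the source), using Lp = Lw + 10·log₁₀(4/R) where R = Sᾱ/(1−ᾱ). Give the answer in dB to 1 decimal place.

Σ(Sᵢαᵢ) = 214.6×0.10 + 214.6×0.63 + 18.2×0.25 + 230.4×0.03 = 168.120; total area S = 677.8 sq m.
ᾱ = 168.120/677.8 = 0.2480; R = Sᾱ/(1−ᾱ) = 168.120/(1−0.2480) = 223.564 sq m.
Lp = Lw + 10 log₁₀(4/R) = 77.3 -17.47 = 59.8 dB.

59.8 dB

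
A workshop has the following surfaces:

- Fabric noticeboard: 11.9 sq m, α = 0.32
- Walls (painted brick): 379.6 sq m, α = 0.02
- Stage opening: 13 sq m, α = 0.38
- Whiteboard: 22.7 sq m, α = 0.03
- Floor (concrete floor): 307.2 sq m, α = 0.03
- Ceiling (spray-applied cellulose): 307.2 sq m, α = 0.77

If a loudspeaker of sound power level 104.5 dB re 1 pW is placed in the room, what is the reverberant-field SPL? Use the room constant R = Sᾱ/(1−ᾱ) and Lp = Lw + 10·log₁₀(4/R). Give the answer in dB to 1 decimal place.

Σ(Sᵢαᵢ) = 11.9×0.32 + 379.6×0.02 + 13×0.38 + 22.7×0.03 + 307.2×0.03 + 307.2×0.77 = 262.781; total area S = 1041.6 sq m.
ᾱ = 0.2523, so room constant R = A/(1−ᾱ) = 351.452 sq m.
Lp = 104.5 + 10·log₁₀(4/351.452) = 104.5 + (-19.44) = 85.1 dB.

85.1 dB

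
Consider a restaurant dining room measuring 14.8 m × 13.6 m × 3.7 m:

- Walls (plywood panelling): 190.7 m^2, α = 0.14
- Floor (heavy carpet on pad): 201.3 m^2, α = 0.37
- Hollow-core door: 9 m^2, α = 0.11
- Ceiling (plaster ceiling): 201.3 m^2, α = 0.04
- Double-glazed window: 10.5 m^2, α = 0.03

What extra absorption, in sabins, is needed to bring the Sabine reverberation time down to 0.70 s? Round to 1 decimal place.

Equivalent absorption area: A₁ = 190.7×0.14 + 201.3×0.37 + 9×0.11 + 201.3×0.04 + 10.5×0.03 = 110.536 m^2.
Target A₂ = 0.161·744.736/0.70 = 171.289 sabins (V = 744.736 m³).
ΔA = A₂ − A₁ = 171.289 − 110.536 = 60.8 sabins.

60.8 sabins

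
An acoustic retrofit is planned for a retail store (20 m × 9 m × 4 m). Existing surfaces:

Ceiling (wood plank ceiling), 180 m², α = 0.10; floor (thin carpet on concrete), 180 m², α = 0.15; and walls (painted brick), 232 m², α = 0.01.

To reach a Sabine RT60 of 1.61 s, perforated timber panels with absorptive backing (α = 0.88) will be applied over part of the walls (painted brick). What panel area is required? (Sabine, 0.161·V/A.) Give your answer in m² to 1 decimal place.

28.4

Equivalent absorption area: A₁ = 180×0.10 + 180×0.15 + 232×0.01 = 47.320 m².
Required A₂ = 0.161·720/1.61 = 72.000 sabins.
ΔA needed = 72.000 − 47.320 = 24.680 sabins.
Net gain per m²: Δα = 0.88 − 0.01 = 0.87.
Panel area = 24.680 / 0.87 = 28.4 m².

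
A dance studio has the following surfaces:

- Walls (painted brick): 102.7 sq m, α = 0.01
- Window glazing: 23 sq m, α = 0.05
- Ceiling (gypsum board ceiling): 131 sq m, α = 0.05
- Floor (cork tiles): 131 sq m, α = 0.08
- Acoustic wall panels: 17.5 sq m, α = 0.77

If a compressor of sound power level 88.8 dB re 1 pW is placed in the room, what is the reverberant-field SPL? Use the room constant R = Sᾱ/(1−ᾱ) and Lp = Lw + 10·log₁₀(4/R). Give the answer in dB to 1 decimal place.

A = 32.682 sabins; S = 405.2 sq m.
ᾱ = 32.682/405.2 = 0.0807; R = Sᾱ/(1−ᾱ) = 32.682/(1−0.0807) = 35.551 sq m.
Lp = 88.8 + 10·log₁₀(4/35.551) = 88.8 + (-9.49) = 79.3 dB.

79.3 dB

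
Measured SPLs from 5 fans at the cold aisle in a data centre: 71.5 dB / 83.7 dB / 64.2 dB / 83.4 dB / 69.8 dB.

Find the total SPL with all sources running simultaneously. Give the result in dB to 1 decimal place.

86.8 dB

Σ 10^(Lᵢ/10) = 4.795e+08.
L_total = 10·log₁₀(4.795e+08) = 86.8 dB.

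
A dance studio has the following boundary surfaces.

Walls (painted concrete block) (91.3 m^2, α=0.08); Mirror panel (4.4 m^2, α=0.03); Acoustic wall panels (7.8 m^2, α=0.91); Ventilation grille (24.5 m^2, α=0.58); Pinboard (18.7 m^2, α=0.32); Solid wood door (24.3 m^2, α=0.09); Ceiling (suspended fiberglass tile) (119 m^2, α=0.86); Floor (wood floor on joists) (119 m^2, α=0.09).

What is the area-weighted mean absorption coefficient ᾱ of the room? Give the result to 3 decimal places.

0.367

S = Σ Sᵢ = 91.3 + 4.4 + 7.8 + 24.5 + 18.7 + 24.3 + 119 + 119 = 409.0 m^2.
Σ(Sᵢαᵢ) = 91.3×0.08 + 4.4×0.03 + 7.8×0.91 + 24.5×0.58 + 18.7×0.32 + 24.3×0.09 + 119×0.86 + 119×0.09 = 149.965.
ᾱ = A/S = 0.367.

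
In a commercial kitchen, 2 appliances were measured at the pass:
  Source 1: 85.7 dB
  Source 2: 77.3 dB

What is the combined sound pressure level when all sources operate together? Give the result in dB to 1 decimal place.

86.3 dB

Sum in the linear (power) domain: Σ 10^(Lᵢ/10) = 10^(85.7/10) + 10^(77.3/10) = 4.252e+08.
L_total = 10·log₁₀(4.252e+08) = 86.3 dB.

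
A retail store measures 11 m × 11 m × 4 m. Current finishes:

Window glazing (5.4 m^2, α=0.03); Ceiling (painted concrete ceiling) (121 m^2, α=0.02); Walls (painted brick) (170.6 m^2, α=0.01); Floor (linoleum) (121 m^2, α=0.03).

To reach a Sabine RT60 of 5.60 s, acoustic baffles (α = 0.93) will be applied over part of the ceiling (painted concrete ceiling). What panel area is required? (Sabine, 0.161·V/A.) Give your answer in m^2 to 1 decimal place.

Total absorption A₁ = 5.4×0.03 + 121×0.02 + 170.6×0.01 + 121×0.03
  = 0.162 + 2.420 + 1.706 + 3.630 = 7.918 m^2 sabins.
Required A₂ = 0.161·484/5.60 = 13.915 sabins.
Absorption to add: 13.915 − 7.918 = 5.997 sabins.
Net gain per m^2: Δα = 0.93 − 0.02 = 0.91.
Area = ΔA/Δα = 5.997/0.91 = 6.6 m^2.

6.6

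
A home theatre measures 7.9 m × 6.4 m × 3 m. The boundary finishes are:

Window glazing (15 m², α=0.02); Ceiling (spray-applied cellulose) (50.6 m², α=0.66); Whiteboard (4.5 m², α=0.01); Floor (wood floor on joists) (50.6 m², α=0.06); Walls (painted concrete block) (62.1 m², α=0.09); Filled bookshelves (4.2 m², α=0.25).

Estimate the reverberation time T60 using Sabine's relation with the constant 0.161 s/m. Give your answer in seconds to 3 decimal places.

0.562 s

Summing Sᵢαᵢ: 0.300 + 33.396 + 0.045 + 3.036 + 5.589 + 1.050 → A = 43.416 sabins.
V = 7.9·6.4·3 = 151.68 m³.
RT60 = 0.161 · V / A = 0.161 × 151.68 / 43.416 = 0.562 s.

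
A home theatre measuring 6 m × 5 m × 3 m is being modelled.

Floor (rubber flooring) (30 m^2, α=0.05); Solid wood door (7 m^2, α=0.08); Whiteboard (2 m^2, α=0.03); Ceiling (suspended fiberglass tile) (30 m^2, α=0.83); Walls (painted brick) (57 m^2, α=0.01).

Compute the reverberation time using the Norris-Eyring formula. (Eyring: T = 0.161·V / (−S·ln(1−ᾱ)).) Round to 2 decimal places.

0.47 s

S = Σ Sᵢ = 126.0 m^2.
Absorption A = 30·0.05 + 7·0.08 + 2·0.03 + 30·0.83 + 57·0.01 = 27.590 sabins.
Mean coefficient ᾱ = A/S = 0.2190.
Eyring denominator: −S ln(1−ᾱ) = 31.145.
V = 6 × 5 × 3 = 90 m³.
T = 0.161·V/[−S·ln(1−ᾱ)] = 0.161·90/31.145 = 0.47 s.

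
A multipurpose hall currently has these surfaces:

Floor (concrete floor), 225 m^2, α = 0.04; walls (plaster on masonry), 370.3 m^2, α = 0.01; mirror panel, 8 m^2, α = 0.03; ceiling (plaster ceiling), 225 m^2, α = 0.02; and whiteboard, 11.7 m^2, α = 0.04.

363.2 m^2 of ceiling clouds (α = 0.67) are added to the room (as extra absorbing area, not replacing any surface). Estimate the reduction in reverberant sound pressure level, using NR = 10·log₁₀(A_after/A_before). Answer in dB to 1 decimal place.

Equivalent absorption area: A_before = 225·0.04 + 370.3·0.01 + 8·0.03 + 225·0.02 + 11.7·0.04 = 17.911 m^2.
Treatment contributes 363.2·0.67 = 243.344 sabins.
A_after = 17.911 + 243.344 = 261.255 sabins.
Reduction = 10 log₁₀(A_after/A_before) = 10 log₁₀(14.5863) = 11.6 dB.

11.6 dB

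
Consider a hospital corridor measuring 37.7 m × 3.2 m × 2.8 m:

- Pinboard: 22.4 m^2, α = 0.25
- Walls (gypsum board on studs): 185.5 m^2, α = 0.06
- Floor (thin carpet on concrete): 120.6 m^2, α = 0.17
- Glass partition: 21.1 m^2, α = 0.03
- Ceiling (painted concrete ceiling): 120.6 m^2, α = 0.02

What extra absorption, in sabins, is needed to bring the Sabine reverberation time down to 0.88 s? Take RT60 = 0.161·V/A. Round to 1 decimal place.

Summing Sᵢαᵢ: 5.600 + 11.130 + 20.502 + 0.633 + 2.412 → A₁ = 40.277 sabins.
Target A₂ = 0.161·337.792/0.88 = 61.801 sabins (V = 337.792 m³).
Additional absorption ΔA = 61.801 − 40.277 = 21.5 sabins.

21.5 sabins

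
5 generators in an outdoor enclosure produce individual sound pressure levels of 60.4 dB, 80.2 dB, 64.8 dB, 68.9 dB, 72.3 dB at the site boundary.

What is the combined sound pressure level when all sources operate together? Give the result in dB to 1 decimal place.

Σ 10^(Lᵢ/10) = 1.336e+08.
Back to dB: 10·log₁₀ Σ = 81.3 dB.

81.3 dB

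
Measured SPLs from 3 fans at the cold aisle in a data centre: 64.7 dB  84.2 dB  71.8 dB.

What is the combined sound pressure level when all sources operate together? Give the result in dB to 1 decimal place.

84.5 dB

Σ 10^(Lᵢ/10) = 2.811e+08.
Back to dB: 10·log₁₀ Σ = 84.5 dB.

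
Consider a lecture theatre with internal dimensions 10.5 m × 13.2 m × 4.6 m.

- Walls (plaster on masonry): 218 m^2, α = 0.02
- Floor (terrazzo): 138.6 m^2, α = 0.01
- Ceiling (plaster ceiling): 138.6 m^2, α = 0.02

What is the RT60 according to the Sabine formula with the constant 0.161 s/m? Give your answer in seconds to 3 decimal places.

12.051 seconds

A = Σ Sᵢαᵢ = 218×0.02 + 138.6×0.01 + 138.6×0.02 = 8.518 sabins.
Room volume: 637.56 m³.
T = 0.161 V/A = 0.161·637.56/8.518 = 12.051 s.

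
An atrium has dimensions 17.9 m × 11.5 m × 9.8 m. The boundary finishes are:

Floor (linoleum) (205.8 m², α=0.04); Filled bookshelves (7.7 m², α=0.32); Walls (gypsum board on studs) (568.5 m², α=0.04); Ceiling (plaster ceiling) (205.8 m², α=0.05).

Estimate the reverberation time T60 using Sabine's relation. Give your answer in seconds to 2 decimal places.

7.43 seconds

Total absorption A = 205.8×0.04 + 7.7×0.32 + 568.5×0.04 + 205.8×0.05
  = 8.232 + 2.464 + 22.740 + 10.290 = 43.726 m² sabins.
Room volume: 2017.33 m³.
Sabine: RT60 = 0.161 × 2017.33 / 43.726 = 7.43 s.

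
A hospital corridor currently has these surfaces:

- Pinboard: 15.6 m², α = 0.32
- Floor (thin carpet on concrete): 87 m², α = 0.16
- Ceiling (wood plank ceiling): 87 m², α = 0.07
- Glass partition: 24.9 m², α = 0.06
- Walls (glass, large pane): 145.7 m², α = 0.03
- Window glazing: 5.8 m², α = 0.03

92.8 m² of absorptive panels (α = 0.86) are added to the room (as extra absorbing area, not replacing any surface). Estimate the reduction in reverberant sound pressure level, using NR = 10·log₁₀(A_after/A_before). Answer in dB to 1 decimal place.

Equivalent absorption area: A_before = 15.6*0.32 + 87*0.16 + 87*0.07 + 24.9*0.06 + 145.7*0.03 + 5.8*0.03 = 31.041 m².
Treatment contributes 92.8·0.86 = 79.808 sabins.
A_after = 31.041 + 79.808 = 110.849 sabins.
Reduction = 10 log₁₀(A_after/A_before) = 10 log₁₀(3.5711) = 5.5 dB.

5.5 dB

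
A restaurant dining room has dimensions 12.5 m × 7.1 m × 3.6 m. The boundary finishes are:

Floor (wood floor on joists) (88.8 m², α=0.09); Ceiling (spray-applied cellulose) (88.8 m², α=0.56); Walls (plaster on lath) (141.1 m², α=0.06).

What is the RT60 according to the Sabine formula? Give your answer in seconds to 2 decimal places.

Total absorption A = 88.8·0.09 + 88.8·0.56 + 141.1·0.06
  = 7.992 + 49.728 + 8.466 = 66.186 m² sabins.
V = 12.5·7.1·3.6 = 319.5 m³.
Sabine: RT60 = 0.161 × 319.5 / 66.186 = 0.78 s.

0.78 s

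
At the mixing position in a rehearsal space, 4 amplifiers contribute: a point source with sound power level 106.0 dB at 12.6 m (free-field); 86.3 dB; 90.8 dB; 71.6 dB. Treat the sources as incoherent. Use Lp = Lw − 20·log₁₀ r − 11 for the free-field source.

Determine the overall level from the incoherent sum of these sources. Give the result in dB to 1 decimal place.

Source at 12.6 m: Lp = 106.0 − 20·log₁₀(12.6) − 11 = 73.0 dB.
Sum in the linear (power) domain: Σ 10^(Lᵢ/10) = 10^(73.0/10) + 10^(86.3/10) + 10^(90.8/10) + 10^(71.6/10) = 1.663e+09.
Back to dB: 10·log₁₀ Σ = 92.2 dB.

92.2 dB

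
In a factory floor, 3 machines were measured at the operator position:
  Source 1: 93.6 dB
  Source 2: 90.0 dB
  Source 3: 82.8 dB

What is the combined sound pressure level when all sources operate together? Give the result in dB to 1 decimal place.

95.4 dB

Sum in the linear (power) domain: Σ 10^(Lᵢ/10) = 10^(93.6/10) + 10^(90.0/10) + 10^(82.8/10) = 3.481e+09.
L_total = 10·log₁₀(3.481e+09) = 95.4 dB.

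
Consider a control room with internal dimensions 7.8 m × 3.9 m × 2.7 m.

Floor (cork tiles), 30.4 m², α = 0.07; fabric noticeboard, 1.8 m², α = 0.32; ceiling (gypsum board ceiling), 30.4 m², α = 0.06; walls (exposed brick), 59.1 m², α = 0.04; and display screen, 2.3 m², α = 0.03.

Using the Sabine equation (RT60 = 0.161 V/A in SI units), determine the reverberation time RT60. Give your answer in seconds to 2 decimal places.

1.90 s

Summing Sᵢαᵢ: 2.128 + 0.576 + 1.824 + 2.364 + 0.069 → A = 6.961 sabins.
Volume V = 7.8 × 3.9 × 2.7 = 82.134 m³.
T = 0.161 V/A = 0.161·82.134/6.961 = 1.90 s.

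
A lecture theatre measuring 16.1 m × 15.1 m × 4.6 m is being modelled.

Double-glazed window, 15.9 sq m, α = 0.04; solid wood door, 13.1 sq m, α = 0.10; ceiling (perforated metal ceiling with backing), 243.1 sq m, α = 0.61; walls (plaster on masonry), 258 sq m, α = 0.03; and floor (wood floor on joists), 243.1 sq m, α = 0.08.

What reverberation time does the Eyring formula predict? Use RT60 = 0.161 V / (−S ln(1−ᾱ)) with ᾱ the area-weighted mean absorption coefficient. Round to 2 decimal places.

0.89 s

S = Σ Sᵢ = 773.2 sq m.
Σ(Sᵢαᵢ) = 15.9·0.04 + 13.1·0.10 + 243.1·0.61 + 258·0.03 + 243.1·0.08 = 177.425.
Mean coefficient ᾱ = A/S = 0.2295.
−S·ln(1−ᾱ) = −773.2 × ln(1 − 0.2295) = 201.585.
V = 16.1 × 15.1 × 4.6 = 1118.306 m³.
T = 0.161·V/[−S·ln(1−ᾱ)] = 0.161·1118.306/201.585 = 0.89 s.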